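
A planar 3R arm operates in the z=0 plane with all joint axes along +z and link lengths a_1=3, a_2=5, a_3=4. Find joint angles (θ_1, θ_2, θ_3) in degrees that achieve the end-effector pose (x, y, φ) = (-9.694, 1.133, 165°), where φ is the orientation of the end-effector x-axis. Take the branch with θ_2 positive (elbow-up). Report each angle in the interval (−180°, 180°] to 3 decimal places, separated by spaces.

120.006 89.996 -45.003

wrist centre = target − a_3·(cos φ, sin φ) = (-5.8303, 0.0977)
cos θ_2 = (34.0019−3²−5²)/(2·3·5) = 0.0001; θ_2 = 89.9964° (elbow-up)
β = atan2(0.0977,-5.8303) = 179.0397°; ψ = atan2(5.0000,3.0003) = 59.0336°
θ_1 = β − ψ = 120.0062°
θ_3 = φ − θ_1 − θ_2 = -45.0025° (wrapped to (-180°,180°])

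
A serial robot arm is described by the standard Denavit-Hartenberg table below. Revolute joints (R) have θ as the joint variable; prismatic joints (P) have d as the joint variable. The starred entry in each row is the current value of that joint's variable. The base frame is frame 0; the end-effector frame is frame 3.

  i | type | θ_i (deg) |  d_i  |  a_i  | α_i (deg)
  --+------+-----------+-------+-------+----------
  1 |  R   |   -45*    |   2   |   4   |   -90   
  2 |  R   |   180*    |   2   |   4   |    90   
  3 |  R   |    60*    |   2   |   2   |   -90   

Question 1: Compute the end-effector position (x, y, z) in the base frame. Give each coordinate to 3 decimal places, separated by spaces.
1.932 3.346 -0.000

after link 1: o_1 = (2.8284, -2.8284, 2.0000)
after link 2: o_2 = (1.4142, 1.4142, 2.0000)
after link 3: o_3 = (1.9319, 3.3461, -0.0000)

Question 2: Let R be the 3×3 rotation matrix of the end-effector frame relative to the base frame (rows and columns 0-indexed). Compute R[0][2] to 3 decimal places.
End-effector z-axis (col 2 of R) = (0.9659,-0.2588,0.0000)
R[0][2] = 0.9659

0.966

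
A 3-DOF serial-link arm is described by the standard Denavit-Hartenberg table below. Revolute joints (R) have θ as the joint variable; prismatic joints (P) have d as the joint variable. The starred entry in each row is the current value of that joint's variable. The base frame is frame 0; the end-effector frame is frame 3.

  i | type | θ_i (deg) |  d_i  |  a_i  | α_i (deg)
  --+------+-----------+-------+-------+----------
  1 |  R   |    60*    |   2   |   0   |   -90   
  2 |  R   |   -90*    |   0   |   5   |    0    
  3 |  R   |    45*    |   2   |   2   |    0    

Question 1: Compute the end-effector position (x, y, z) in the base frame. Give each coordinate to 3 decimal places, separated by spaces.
-1.025 2.225 8.414

after link 1: o_1 = (0.0000, 0.0000, 2.0000)
after link 2: o_2 = (0.0000, 0.0000, 7.0000)
after link 3: o_3 = (-1.0249, 2.2247, 8.4142)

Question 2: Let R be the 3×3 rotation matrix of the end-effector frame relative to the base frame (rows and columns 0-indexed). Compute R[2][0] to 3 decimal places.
End-effector x-axis (col 0 of R) = (0.3536,0.6124,0.7071)
R[2][0] = 0.7071

0.707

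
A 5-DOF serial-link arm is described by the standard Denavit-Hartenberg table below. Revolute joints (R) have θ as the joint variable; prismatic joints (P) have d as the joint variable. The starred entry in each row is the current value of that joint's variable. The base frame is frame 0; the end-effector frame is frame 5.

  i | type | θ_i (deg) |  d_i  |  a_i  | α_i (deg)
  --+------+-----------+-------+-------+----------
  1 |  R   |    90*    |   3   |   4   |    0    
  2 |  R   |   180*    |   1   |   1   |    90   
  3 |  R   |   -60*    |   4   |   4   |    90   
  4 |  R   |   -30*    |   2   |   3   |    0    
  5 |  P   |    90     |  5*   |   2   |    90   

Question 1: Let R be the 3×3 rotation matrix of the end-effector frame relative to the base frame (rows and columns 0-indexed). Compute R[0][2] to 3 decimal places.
0.500

End-effector z-axis (col 2 of R) = (0.5000,-0.4330,-0.7500)
R[0][2] = 0.5000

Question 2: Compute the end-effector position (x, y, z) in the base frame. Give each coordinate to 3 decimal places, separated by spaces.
-4.232 5.263 -6.080

after link 1: o_1 = (0.0000, 4.0000, 3.0000)
after link 2: o_2 = (0.0000, 3.0000, 4.0000)
after link 3: o_3 = (-4.0000, 1.0000, 0.5359)
after link 4: o_4 = (-2.5000, 1.4330, -2.7141)
after link 5: o_5 = (-4.2321, 5.2631, -6.0801)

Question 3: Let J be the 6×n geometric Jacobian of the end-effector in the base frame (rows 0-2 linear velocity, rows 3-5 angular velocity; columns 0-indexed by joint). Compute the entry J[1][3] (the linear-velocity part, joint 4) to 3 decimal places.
axis z_3 = (0.0000,0.8660,-0.5000); lever o_n−o_3 = (-0.2321,4.2631,-6.6160)
cross product → J_v[:, 3] = (-3.5981,0.1160,0.2010)
J_ω[:, 3] = z_3
entry J[1][3] = 0.1160

0.116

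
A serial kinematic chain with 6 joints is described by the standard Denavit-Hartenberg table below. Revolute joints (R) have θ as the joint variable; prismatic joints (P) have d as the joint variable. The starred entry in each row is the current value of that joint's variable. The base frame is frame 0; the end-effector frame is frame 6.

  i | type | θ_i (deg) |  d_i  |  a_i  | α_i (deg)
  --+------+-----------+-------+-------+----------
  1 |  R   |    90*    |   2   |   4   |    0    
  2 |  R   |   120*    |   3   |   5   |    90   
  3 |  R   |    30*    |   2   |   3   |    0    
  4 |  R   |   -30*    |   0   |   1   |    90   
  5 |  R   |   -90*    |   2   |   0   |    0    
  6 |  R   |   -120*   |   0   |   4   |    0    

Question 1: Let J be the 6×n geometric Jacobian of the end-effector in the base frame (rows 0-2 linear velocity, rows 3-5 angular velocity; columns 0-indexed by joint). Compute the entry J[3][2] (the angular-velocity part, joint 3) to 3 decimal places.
axis z_2 = (-0.5000,0.8660,0.0000); lever o_n−o_2 = (-2.1160,3.3971,-0.5000)
cross product → J_v[:, 2] = (-0.4330,-0.2500,0.1340)
J_ω[:, 2] = z_2
entry J[3][2] = -0.5000

-0.500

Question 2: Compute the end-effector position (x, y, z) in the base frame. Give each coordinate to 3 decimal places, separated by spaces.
after link 1: o_1 = (0.0000, 4.0000, 2.0000)
after link 2: o_2 = (-4.3301, 1.5000, 5.0000)
after link 3: o_3 = (-7.5801, 1.9330, 6.5000)
after link 4: o_4 = (-8.4462, 1.4330, 6.5000)
after link 5: o_5 = (-8.4462, 1.4330, 4.5000)
after link 6: o_6 = (-6.4462, 4.8971, 4.5000)

-6.446 4.897 4.500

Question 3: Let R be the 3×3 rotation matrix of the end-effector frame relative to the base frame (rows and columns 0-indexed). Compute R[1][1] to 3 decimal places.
End-effector y-axis (col 1 of R) = (0.8660,-0.5000,-0.0000)
R[1][1] = -0.5000

-0.500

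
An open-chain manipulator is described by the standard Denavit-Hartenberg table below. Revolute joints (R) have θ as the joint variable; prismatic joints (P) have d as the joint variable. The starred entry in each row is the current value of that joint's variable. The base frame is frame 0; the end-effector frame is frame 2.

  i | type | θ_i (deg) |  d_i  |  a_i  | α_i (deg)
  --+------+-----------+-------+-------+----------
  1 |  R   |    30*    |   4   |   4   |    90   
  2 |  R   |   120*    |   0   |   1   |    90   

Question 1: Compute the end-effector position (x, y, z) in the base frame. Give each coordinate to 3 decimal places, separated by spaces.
3.031 1.750 4.866

after link 1: o_1 = (3.4641, 2.0000, 4.0000)
after link 2: o_2 = (3.0311, 1.7500, 4.8660)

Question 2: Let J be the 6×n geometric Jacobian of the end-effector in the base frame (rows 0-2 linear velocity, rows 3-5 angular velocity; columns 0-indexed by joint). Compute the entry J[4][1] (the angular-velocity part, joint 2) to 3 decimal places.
axis z_1 = (0.5000,-0.8660,0.0000); lever o_n−o_1 = (-0.4330,-0.2500,0.8660)
cross product → J_v[:, 1] = (-0.7500,-0.4330,-0.5000)
J_ω[:, 1] = z_1
entry J[4][1] = -0.8660

-0.866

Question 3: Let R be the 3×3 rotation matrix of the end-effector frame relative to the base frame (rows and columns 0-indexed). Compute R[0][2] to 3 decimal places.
End-effector z-axis (col 2 of R) = (0.7500,0.4330,0.5000)
R[0][2] = 0.7500

0.750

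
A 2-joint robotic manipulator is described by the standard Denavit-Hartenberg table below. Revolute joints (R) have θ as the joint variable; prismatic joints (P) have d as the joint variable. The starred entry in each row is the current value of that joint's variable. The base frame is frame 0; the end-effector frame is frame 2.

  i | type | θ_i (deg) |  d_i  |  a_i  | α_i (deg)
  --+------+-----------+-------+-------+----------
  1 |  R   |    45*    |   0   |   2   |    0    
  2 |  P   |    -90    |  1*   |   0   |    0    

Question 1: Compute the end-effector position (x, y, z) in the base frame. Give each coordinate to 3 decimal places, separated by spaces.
after link 1: o_1 = (1.4142, 1.4142, 0.0000)
after link 2: o_2 = (1.4142, 1.4142, 1.0000)

1.414 1.414 1.000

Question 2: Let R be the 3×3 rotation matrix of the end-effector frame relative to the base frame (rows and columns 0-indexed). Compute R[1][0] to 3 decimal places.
End-effector x-axis (col 0 of R) = (0.7071,-0.7071,0.0000)
R[1][0] = -0.7071

-0.707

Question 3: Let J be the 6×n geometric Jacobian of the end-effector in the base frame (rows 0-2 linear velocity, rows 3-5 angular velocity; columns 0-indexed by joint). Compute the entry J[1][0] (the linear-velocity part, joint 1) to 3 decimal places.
1.414

axis z_0 = ẑ; lever o_n−o_0 = (1.4142,1.4142,1.0000)
cross product → J_v[:, 0] = (-1.4142,1.4142,0.0000)
J_ω[:, 0] = z_0
entry J[1][0] = 1.4142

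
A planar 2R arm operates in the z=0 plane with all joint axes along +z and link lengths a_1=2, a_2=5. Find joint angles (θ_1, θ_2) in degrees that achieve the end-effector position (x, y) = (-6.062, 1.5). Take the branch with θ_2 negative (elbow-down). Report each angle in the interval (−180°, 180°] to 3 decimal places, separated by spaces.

-149.995 -60.007

cos θ_2 = (38.9978−2²−5²)/(2·2·5) = 0.4999; θ_2 = -60.0071° (elbow-down)
β = atan2(1.5000,-6.0620) = 166.1017°; ψ = atan2(-4.3304,4.4995) = -43.9034°
θ_1 = β − ψ = 210.0051°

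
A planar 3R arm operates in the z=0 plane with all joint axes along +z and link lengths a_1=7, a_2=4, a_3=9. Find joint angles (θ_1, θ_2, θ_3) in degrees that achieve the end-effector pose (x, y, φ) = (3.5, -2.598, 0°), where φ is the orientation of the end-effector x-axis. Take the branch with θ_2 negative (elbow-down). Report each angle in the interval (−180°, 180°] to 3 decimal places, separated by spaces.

wrist centre = target − a_3·(cos φ, sin φ) = (-5.5000, -2.5980)
cos θ_2 = (36.9996−7²−4²)/(2·7·4) = -0.5000; θ_2 = -120.0005° (elbow-down)
β = atan2(-2.5980,-5.5000) = -154.7157°; ψ = atan2(-3.4641,5.0000) = -34.7150°
θ_1 = β − ψ = -120.0006°
θ_3 = φ − θ_1 − θ_2 = -119.9989° (wrapped to (-180°,180°])

-120.001 -120.000 -119.999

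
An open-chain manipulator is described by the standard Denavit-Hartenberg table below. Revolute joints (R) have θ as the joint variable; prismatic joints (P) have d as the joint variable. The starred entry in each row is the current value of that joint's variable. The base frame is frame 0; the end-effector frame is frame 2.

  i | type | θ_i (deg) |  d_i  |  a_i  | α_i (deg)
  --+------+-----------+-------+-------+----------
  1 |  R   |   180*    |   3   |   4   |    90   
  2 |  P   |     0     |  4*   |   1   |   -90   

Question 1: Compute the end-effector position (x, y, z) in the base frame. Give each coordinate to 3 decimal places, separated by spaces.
-5.000 4.000 3.000

after link 1: o_1 = (-4.0000, 0.0000, 3.0000)
after link 2: o_2 = (-5.0000, 4.0000, 3.0000)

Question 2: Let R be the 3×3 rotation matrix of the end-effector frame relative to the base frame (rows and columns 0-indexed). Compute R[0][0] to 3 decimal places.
-1.000

End-effector x-axis (col 0 of R) = (-1.0000,0.0000,0.0000)
R[0][0] = -1.0000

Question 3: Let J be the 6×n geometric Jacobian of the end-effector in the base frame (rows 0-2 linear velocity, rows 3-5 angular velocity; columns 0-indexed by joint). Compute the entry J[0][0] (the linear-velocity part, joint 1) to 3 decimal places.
-4.000

axis z_0 = ẑ; lever o_n−o_0 = (-5.0000,4.0000,3.0000)
cross product → J_v[:, 0] = (-4.0000,-5.0000,0.0000)
J_ω[:, 0] = z_0
entry J[0][0] = -4.0000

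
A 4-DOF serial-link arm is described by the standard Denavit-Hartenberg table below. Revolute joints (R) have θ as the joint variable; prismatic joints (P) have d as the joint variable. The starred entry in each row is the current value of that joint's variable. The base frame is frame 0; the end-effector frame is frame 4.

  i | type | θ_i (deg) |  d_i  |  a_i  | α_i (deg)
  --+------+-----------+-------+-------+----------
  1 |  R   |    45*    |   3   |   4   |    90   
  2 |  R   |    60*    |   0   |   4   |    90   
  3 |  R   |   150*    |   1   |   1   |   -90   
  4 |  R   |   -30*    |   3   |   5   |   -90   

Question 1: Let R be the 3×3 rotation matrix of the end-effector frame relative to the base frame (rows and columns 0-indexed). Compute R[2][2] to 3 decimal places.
End-effector z-axis (col 2 of R) = (-0.5066,-0.8602,0.0580)
R[2][2] = 0.0580

0.058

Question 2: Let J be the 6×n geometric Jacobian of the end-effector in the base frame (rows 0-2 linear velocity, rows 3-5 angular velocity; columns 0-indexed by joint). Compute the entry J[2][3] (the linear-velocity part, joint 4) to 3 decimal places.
0.290

axis z_3 = (-0.7891,0.4356,-0.4330); lever o_n−o_3 = (-0.6314,-0.0190,-5.7966)
cross product → J_v[:, 3] = (-2.5332,-4.3010,0.2901)
J_ω[:, 3] = z_3
entry J[2][3] = 0.2901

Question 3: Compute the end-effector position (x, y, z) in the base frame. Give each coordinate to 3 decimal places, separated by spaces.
4.271 4.176 -0.583

after link 1: o_1 = (2.8284, 2.8284, 3.0000)
after link 2: o_2 = (4.2426, 4.2426, 6.4641)
after link 3: o_3 = (4.9024, 4.1953, 5.2141)
after link 4: o_4 = (4.2710, 4.1762, -0.5825)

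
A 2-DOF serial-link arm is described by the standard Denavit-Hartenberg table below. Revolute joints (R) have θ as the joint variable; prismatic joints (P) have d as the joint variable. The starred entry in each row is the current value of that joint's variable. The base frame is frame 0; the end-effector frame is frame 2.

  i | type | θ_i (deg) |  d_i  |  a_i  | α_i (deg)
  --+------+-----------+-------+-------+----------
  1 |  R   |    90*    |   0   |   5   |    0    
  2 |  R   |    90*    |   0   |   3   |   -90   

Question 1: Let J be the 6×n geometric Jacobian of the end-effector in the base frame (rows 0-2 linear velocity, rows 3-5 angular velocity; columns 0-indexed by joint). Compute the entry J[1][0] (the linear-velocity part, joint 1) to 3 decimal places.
-3.000

axis z_0 = ẑ; lever o_n−o_0 = (-3.0000,5.0000,0.0000)
cross product → J_v[:, 0] = (-5.0000,-3.0000,0.0000)
J_ω[:, 0] = z_0
entry J[1][0] = -3.0000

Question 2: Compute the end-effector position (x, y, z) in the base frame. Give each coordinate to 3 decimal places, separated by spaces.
-3.000 5.000 0.000

after link 1: o_1 = (0.0000, 5.0000, 0.0000)
after link 2: o_2 = (-3.0000, 5.0000, 0.0000)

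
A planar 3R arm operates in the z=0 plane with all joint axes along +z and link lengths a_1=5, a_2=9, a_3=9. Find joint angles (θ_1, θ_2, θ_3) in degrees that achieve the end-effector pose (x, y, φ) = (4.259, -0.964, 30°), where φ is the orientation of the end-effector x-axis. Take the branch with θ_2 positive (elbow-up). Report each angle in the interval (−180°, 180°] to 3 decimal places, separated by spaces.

wrist centre = target − a_3·(cos φ, sin φ) = (-3.5352, -5.4640)
cos θ_2 = (42.3531−5²−9²)/(2·5·9) = -0.7072; θ_2 = 135.0065° (elbow-up)
β = atan2(-5.4640,-3.5352) = -122.9030°; ψ = atan2(6.3632,-1.3647) = 102.1045°
θ_1 = β − ψ = -225.0076°
θ_3 = φ − θ_1 − θ_2 = 120.0010° (wrapped to (-180°,180°])

134.992 135.007 120.001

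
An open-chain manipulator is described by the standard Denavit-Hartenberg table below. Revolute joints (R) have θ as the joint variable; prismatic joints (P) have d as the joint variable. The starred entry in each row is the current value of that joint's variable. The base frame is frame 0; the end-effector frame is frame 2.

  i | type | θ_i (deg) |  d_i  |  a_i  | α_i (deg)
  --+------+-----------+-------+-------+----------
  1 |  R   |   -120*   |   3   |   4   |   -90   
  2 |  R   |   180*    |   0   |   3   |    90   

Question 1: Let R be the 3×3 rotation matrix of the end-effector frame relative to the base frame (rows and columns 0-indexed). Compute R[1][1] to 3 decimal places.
-0.500

End-effector y-axis (col 1 of R) = (0.8660,-0.5000,0.0000)
R[1][1] = -0.5000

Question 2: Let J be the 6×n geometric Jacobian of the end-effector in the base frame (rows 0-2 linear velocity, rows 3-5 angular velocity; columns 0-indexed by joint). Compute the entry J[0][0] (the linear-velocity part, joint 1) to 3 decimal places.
axis z_0 = ẑ; lever o_n−o_0 = (-0.5000,-0.8660,3.0000)
cross product → J_v[:, 0] = (0.8660,-0.5000,0.0000)
J_ω[:, 0] = z_0
entry J[0][0] = 0.8660

0.866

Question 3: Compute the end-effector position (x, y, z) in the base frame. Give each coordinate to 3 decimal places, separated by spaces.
after link 1: o_1 = (-2.0000, -3.4641, 3.0000)
after link 2: o_2 = (-0.5000, -0.8660, 3.0000)

-0.500 -0.866 3.000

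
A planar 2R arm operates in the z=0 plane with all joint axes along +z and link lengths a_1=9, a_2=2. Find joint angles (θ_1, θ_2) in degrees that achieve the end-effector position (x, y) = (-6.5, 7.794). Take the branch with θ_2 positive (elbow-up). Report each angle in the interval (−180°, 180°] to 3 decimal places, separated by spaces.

120.000 60.007

cos θ_2 = (102.9964−9²−2²)/(2·9·2) = 0.4999; θ_2 = 60.0065° (elbow-up)
β = atan2(7.7940,-6.5000) = 129.8273°; ψ = atan2(1.7322,9.9998) = 9.8273°
θ_1 = β − ψ = 120.0000°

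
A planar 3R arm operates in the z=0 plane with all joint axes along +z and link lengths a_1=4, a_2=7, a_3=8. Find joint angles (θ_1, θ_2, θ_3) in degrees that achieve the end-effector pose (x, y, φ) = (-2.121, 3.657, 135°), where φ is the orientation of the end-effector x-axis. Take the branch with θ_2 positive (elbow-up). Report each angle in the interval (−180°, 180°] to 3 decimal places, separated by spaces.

wrist centre = target − a_3·(cos φ, sin φ) = (3.5359, -1.9999)
cos θ_2 = (16.5017−4²−7²)/(2·4·7) = -0.8660; θ_2 = 150.0018° (elbow-up)
β = atan2(-1.9999,3.5359) = -29.4922°; ψ = atan2(3.4998,-2.0623) = 120.5091°
θ_1 = β − ψ = -150.0013°
θ_3 = φ − θ_1 − θ_2 = 134.9994° (wrapped to (-180°,180°])

-150.001 150.002 134.999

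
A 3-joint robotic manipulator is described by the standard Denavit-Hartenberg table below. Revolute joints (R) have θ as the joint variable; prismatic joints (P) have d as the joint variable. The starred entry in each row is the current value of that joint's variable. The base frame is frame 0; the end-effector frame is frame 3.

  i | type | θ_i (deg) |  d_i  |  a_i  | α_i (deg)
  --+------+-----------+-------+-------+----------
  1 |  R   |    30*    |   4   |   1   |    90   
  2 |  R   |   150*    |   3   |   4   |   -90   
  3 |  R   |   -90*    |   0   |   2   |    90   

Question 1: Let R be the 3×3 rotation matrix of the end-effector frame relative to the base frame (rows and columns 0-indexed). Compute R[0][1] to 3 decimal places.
End-effector y-axis (col 1 of R) = (-0.4330,-0.2500,-0.8660)
R[0][1] = -0.4330

-0.433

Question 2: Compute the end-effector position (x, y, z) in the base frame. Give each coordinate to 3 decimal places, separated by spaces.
0.366 -5.562 6.000

after link 1: o_1 = (0.8660, 0.5000, 4.0000)
after link 2: o_2 = (-0.6340, -3.8301, 6.0000)
after link 3: o_3 = (0.3660, -5.5622, 6.0000)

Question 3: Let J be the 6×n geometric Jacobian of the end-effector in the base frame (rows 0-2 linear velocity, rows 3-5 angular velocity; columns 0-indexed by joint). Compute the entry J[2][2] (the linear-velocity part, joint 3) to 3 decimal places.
1.000

axis z_2 = (-0.4330,-0.2500,-0.8660); lever o_n−o_2 = (1.0000,-1.7321,0.0000)
cross product → J_v[:, 2] = (-1.5000,-0.8660,1.0000)
J_ω[:, 2] = z_2
entry J[2][2] = 1.0000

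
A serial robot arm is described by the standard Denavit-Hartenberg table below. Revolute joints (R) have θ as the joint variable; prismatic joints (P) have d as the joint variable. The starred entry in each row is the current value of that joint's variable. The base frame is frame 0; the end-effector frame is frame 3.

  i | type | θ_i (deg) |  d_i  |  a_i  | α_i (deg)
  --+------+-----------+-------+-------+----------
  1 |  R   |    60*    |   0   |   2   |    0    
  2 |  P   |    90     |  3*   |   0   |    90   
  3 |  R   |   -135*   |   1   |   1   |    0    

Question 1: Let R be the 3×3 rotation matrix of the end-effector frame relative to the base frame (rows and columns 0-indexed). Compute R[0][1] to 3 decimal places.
End-effector y-axis (col 1 of R) = (-0.6124,0.3536,-0.7071)
R[0][1] = -0.6124

-0.612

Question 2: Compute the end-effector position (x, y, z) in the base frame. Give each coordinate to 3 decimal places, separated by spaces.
2.112 2.245 2.293

after link 1: o_1 = (1.0000, 1.7321, 0.0000)
after link 2: o_2 = (1.0000, 1.7321, 3.0000)
after link 3: o_3 = (2.1124, 2.2445, 2.2929)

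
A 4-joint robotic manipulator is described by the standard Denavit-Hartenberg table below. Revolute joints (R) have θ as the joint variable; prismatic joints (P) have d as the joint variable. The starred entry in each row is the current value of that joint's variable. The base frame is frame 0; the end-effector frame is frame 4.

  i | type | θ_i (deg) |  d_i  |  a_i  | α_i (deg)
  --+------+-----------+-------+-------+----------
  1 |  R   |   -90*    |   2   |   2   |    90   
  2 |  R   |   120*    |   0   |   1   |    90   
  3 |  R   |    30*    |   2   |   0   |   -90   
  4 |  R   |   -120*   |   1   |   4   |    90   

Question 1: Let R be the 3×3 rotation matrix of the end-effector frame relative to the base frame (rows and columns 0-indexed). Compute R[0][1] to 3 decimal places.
-0.866

End-effector y-axis (col 1 of R) = (-0.8660,-0.2500,-0.4330)
R[0][1] = -0.8660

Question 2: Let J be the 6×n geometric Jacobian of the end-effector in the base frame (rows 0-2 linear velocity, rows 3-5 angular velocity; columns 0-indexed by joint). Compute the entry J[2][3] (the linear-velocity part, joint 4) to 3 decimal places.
axis z_3 = (-0.8660,-0.2500,-0.4330); lever o_n−o_3 = (0.1340,-4.1160,-0.2010)
cross product → J_v[:, 3] = (-1.7321,-0.2321,3.5981)
J_ω[:, 3] = z_3
entry J[2][3] = 3.5981

3.598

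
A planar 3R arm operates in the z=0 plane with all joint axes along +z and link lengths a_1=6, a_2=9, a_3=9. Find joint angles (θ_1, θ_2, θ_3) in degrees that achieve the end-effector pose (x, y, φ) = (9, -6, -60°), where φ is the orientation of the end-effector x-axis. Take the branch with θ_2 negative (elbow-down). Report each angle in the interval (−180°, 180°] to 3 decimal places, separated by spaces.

wrist centre = target − a_3·(cos φ, sin φ) = (4.5000, 1.7942)
cos θ_2 = (23.4693−6²−9²)/(2·6·9) = -0.8660; θ_2 = -150.0000° (elbow-down)
β = atan2(1.7942,4.5000) = 21.7380°; ψ = atan2(-4.5000,-1.7942) = -111.7380°
θ_1 = β − ψ = 133.4761°
θ_3 = φ − θ_1 − θ_2 = -43.4761° (wrapped to (-180°,180°])

133.476 -150.000 -43.476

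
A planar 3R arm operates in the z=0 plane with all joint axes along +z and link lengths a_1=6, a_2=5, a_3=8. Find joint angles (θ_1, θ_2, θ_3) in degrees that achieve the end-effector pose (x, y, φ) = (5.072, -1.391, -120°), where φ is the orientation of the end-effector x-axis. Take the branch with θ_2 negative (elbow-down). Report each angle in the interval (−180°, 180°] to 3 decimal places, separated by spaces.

wrist centre = target − a_3·(cos φ, sin φ) = (9.0720, 5.5372)
cos θ_2 = (112.9618−6²−5²)/(2·6·5) = 0.8660; θ_2 = -29.9995° (elbow-down)
β = atan2(5.5372,9.0720) = 31.3983°; ψ = atan2(-2.5000,10.3302) = -13.6044°
θ_1 = β − ψ = 45.0027°
θ_3 = φ − θ_1 − θ_2 = -135.0032° (wrapped to (-180°,180°])

45.003 -29.999 -135.003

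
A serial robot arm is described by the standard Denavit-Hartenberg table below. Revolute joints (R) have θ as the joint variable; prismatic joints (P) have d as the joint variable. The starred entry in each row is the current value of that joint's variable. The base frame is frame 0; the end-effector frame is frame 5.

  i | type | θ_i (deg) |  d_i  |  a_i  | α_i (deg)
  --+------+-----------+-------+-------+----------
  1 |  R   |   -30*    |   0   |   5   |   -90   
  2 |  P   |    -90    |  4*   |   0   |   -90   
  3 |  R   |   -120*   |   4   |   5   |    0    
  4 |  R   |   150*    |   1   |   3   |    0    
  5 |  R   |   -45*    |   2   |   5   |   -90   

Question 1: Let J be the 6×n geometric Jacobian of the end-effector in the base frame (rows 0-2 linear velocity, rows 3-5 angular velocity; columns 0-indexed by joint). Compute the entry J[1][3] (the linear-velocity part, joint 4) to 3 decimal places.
-6.433

axis z_3 = (0.8660,-0.5000,-0.0000); lever o_n−o_3 = (2.4951,-1.6783,7.4277)
cross product → J_v[:, 3] = (-3.7139,-6.4326,-0.2059)
J_ω[:, 3] = z_3
entry J[1][3] = -6.4326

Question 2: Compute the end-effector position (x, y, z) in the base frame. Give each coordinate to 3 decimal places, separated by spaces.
14.454 1.036 4.928

after link 1: o_1 = (4.3301, -2.5000, 0.0000)
after link 2: o_2 = (6.3301, 0.9641, 0.0000)
after link 3: o_3 = (11.9593, 2.7141, -2.5000)
after link 4: o_4 = (12.0753, 0.9151, 0.0981)
after link 5: o_5 = (14.4544, 1.0358, 4.9277)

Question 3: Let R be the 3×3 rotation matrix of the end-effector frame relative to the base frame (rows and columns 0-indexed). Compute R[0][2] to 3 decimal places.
-0.483

End-effector z-axis (col 2 of R) = (-0.4830,-0.8365,0.2588)
R[0][2] = -0.4830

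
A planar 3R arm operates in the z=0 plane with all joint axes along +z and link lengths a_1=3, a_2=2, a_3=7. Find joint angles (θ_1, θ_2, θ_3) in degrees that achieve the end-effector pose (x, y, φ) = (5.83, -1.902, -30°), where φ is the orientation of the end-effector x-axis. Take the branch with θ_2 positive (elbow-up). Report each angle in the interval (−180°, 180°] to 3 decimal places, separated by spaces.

60.006 150.002 119.993

wrist centre = target − a_3·(cos φ, sin φ) = (-0.2322, 1.5980)
cos θ_2 = (2.6075−3²−2²)/(2·3·2) = -0.8660; θ_2 = 150.0018° (elbow-up)
β = atan2(1.5980,-0.2322) = 98.2668°; ψ = atan2(0.9999,1.2679) = 38.2612°
θ_1 = β − ψ = 60.0057°
θ_3 = φ − θ_1 − θ_2 = 119.9926° (wrapped to (-180°,180°])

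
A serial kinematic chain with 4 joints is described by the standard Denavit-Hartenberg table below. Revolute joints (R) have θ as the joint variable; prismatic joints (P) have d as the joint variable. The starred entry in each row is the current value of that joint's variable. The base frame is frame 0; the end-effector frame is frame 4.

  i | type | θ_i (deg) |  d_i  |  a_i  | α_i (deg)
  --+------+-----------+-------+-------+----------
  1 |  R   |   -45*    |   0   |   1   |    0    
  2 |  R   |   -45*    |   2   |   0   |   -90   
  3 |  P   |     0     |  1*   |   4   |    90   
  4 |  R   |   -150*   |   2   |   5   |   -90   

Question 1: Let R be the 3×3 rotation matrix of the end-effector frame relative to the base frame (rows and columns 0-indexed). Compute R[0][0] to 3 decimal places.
-0.500

End-effector x-axis (col 0 of R) = (-0.5000,0.8660,0.0000)
R[0][0] = -0.5000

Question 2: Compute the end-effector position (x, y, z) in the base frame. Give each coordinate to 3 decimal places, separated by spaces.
after link 1: o_1 = (0.7071, -0.7071, 0.0000)
after link 2: o_2 = (0.7071, -0.7071, 2.0000)
after link 3: o_3 = (1.7071, -4.7071, 2.0000)
after link 4: o_4 = (-0.7929, -0.3770, 4.0000)

-0.793 -0.377 4.000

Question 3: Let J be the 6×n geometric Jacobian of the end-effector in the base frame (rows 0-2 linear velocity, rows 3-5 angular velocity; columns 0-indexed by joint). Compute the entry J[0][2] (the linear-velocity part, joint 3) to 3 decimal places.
prismatic axis z_2 = (1.0000,0.0000,0.0000)
J_v[:, 2] = z_2; J_ω[:, 2] = (0,0,0)
entry J[0][2] = 1.0000

1.000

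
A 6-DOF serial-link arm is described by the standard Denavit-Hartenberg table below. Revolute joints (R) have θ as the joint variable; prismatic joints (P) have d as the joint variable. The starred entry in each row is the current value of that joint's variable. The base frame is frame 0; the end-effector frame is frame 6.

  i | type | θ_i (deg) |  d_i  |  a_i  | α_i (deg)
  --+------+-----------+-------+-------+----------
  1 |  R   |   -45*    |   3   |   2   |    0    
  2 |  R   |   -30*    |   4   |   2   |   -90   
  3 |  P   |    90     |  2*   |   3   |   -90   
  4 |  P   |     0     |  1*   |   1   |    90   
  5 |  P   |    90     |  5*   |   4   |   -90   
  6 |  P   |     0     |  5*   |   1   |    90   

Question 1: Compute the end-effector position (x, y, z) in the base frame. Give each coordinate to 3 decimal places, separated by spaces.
after link 1: o_1 = (1.4142, -1.4142, 3.0000)
after link 2: o_2 = (1.9319, -3.3461, 7.0000)
after link 3: o_3 = (3.8637, -2.8284, 4.0000)
after link 4: o_4 = (3.6049, -1.8625, 3.0000)
after link 5: o_5 = (7.3992, 3.2953, 3.0000)
after link 6: o_6 = (7.1404, 4.2612, 8.0000)

7.140 4.261 8.000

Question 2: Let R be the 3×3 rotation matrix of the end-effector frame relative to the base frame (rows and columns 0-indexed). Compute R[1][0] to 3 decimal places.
End-effector x-axis (col 0 of R) = (-0.2588,0.9659,-0.0000)
R[1][0] = 0.9659

0.966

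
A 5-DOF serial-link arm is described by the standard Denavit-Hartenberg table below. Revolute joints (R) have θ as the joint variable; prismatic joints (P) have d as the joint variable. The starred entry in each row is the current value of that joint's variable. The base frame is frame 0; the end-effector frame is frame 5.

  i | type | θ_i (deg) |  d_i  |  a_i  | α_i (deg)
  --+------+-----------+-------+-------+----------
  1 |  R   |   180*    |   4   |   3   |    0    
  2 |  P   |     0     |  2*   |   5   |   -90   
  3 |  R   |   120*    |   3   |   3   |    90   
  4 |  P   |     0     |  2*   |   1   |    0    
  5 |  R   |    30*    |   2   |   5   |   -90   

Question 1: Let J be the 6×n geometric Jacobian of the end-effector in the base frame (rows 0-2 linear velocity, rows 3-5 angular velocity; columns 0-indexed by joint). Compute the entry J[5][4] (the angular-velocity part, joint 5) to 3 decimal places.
axis z_4 = (-0.8660,0.0000,-0.5000); lever o_n−o_4 = (0.4330,-2.5000,-4.7500)
cross product → J_v[:, 4] = (-1.2500,-4.3301,2.1651)
J_ω[:, 4] = z_4
entry J[5][4] = -0.5000

-0.500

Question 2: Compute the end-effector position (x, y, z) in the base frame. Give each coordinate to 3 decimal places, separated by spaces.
-7.299 -5.500 -3.214

after link 1: o_1 = (-3.0000, 0.0000, 4.0000)
after link 2: o_2 = (-8.0000, 0.0000, 6.0000)
after link 3: o_3 = (-6.5000, -3.0000, 3.4019)
after link 4: o_4 = (-7.7321, -3.0000, 1.5359)
after link 5: o_5 = (-7.2990, -5.5000, -3.2141)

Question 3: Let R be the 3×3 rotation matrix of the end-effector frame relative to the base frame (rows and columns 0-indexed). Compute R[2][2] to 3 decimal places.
End-effector z-axis (col 2 of R) = (-0.2500,-0.8660,0.4330)
R[2][2] = 0.4330

0.433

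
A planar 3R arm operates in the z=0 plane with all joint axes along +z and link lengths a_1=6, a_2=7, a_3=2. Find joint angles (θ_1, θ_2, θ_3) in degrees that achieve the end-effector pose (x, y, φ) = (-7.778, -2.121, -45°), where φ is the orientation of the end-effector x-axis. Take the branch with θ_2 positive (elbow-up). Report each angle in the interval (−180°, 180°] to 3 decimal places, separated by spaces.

wrist centre = target − a_3·(cos φ, sin φ) = (-9.1922, -0.7068)
cos θ_2 = (84.9963−6²−7²)/(2·6·7) = -0.0000; θ_2 = 90.0025° (elbow-up)
β = atan2(-0.7068,-9.1922) = -175.6032°; ψ = atan2(7.0000,5.9997) = 49.4001°
θ_1 = β − ψ = -225.0033°
θ_3 = φ − θ_1 − θ_2 = 90.0008° (wrapped to (-180°,180°])

134.997 90.002 90.001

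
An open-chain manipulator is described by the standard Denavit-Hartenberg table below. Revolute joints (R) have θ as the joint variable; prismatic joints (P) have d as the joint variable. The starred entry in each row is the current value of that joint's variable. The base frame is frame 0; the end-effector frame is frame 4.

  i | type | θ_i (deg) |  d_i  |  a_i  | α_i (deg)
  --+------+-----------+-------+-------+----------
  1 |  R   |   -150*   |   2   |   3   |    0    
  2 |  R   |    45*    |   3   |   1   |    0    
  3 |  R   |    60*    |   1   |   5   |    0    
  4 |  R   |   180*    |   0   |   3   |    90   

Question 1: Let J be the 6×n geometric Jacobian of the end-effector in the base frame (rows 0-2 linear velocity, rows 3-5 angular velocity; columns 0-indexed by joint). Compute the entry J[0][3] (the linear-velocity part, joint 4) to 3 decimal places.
axis z_3 = (0.0000,0.0000,1.0000); lever o_n−o_3 = (-2.1213,2.1213,0.0000)
cross product → J_v[:, 3] = (-2.1213,-2.1213,0.0000)
J_ω[:, 3] = z_3
entry J[0][3] = -2.1213

-2.121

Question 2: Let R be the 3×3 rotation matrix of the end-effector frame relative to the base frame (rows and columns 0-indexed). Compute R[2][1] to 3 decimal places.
1.000

End-effector y-axis (col 1 of R) = (-0.0000,-0.0000,1.0000)
R[2][1] = 1.0000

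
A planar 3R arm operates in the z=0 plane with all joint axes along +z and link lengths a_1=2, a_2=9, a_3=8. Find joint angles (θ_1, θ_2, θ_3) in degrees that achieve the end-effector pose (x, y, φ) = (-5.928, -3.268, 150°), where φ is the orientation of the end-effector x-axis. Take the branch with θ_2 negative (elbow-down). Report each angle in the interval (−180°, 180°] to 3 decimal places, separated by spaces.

wrist centre = target − a_3·(cos φ, sin φ) = (1.0002, -7.2680)
cos θ_2 = (53.8242−2²−9²)/(2·2·9) = -0.8660; θ_2 = -149.9964° (elbow-down)
β = atan2(-7.2680,1.0002) = -82.1643°; ψ = atan2(-4.5005,-5.7939) = -142.1614°
θ_1 = β − ψ = 59.9971°
θ_3 = φ − θ_1 − θ_2 = -120.0007° (wrapped to (-180°,180°])

59.997 -149.996 -120.001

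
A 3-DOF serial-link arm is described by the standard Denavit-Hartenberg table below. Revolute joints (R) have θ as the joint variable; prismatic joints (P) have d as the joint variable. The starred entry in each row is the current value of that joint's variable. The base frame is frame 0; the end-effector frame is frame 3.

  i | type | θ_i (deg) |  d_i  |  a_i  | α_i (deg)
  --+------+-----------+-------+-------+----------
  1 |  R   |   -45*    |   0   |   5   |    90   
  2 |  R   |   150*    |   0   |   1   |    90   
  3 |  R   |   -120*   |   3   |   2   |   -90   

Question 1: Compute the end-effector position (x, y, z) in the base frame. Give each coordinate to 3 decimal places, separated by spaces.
after link 1: o_1 = (3.5355, -3.5355, 0.0000)
after link 2: o_2 = (2.9232, -2.9232, 0.5000)
after link 3: o_3 = (5.8209, -3.3714, 2.5981)

5.821 -3.371 2.598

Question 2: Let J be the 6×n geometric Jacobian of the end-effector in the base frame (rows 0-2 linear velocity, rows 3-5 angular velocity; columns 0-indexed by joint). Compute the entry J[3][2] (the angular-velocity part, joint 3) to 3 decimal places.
0.354

axis z_2 = (0.3536,-0.3536,0.8660); lever o_n−o_2 = (2.8978,-0.4483,2.0981)
cross product → J_v[:, 2] = (-0.3536,1.7678,0.8660)
J_ω[:, 2] = z_2
entry J[3][2] = 0.3536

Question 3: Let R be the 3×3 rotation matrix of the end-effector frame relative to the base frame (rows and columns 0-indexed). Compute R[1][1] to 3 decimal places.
End-effector y-axis (col 1 of R) = (-0.3536,0.3536,-0.8660)
R[1][1] = 0.3536

0.354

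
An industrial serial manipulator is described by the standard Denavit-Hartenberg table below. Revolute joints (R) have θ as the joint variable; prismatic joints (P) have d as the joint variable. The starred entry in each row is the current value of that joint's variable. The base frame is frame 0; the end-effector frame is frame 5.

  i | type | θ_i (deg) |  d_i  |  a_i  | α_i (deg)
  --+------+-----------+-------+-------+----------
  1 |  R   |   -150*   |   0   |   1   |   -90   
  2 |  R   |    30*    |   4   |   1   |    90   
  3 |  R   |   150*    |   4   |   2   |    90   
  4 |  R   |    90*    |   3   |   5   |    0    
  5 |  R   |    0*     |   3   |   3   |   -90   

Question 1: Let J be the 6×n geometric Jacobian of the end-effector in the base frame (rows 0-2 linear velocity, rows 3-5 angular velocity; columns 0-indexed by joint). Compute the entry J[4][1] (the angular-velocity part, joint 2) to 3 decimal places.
axis z_1 = (0.5000,-0.8660,0.0000); lever o_n−o_1 = (-1.7990,-12.8122,9.2583)
cross product → J_v[:, 1] = (-8.0179,-4.6292,-7.9641)
J_ω[:, 1] = z_1
entry J[4][1] = -0.8660

-0.866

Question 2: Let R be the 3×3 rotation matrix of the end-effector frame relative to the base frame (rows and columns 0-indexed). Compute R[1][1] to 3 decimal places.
0.967

End-effector y-axis (col 1 of R) = (-0.0580,0.9665,0.2500)
R[1][1] = 0.9665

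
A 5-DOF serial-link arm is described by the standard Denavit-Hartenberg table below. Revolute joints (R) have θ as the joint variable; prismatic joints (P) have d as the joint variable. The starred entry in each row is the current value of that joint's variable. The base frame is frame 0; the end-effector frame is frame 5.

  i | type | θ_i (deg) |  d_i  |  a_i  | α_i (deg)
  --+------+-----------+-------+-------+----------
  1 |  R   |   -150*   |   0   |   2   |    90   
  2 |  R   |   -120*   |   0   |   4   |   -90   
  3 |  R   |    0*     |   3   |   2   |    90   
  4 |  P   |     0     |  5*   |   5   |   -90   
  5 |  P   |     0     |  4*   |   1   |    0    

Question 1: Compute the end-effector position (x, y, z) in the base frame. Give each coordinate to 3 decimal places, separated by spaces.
-4.286 3.299 -13.892

after link 1: o_1 = (-1.7321, -1.0000, 0.0000)
after link 2: o_2 = (-0.0000, -0.0000, -3.4641)
after link 3: o_3 = (-1.3840, -0.7990, -6.6962)
after link 4: o_4 = (-1.7189, 4.7811, -11.0263)
after link 5: o_5 = (-4.2859, 3.2990, -13.8923)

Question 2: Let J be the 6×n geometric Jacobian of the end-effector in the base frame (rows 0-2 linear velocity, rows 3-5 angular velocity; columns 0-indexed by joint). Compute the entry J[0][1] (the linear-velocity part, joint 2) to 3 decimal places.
-12.031

axis z_1 = (-0.5000,0.8660,0.0000); lever o_n−o_1 = (-2.5538,4.2990,-13.8923)
cross product → J_v[:, 1] = (-12.0311,-6.9462,0.0622)
J_ω[:, 1] = z_1
entry J[0][1] = -12.0311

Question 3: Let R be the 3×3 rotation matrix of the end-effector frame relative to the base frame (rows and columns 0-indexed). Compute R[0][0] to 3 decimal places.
End-effector x-axis (col 0 of R) = (0.4330,0.2500,-0.8660)
R[0][0] = 0.4330

0.433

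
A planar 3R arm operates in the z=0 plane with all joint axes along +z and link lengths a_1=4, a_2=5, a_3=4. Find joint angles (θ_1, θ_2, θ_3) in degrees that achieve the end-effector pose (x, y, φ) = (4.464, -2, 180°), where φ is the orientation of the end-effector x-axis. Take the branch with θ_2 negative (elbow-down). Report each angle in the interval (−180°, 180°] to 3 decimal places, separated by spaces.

3.413 -30.005 -153.408

wrist centre = target − a_3·(cos φ, sin φ) = (8.4640, -2.0000)
cos θ_2 = (75.6393−4²−5²)/(2·4·5) = 0.8660; θ_2 = -30.0049° (elbow-down)
β = atan2(-2.0000,8.4640) = -13.2948°; ψ = atan2(-2.5004,8.3299) = -16.7081°
θ_1 = β − ψ = 3.4132°
θ_3 = φ − θ_1 − θ_2 = -153.4083° (wrapped to (-180°,180°])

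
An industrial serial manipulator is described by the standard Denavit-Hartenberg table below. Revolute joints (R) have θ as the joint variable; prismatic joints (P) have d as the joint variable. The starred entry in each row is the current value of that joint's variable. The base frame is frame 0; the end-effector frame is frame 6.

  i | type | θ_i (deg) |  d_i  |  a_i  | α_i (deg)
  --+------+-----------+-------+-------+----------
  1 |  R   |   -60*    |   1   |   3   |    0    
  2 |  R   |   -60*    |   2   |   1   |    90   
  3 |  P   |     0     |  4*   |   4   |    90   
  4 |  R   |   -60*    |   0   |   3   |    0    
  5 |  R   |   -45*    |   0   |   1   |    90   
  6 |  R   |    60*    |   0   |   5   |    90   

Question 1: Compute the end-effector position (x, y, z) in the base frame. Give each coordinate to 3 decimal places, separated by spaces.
after link 1: o_1 = (1.5000, -2.5981, 1.0000)
after link 2: o_2 = (1.0000, -3.4641, 3.0000)
after link 3: o_3 = (-4.4641, -4.9282, 3.0000)
after link 4: o_4 = (-2.9641, -7.5263, 3.0000)
after link 5: o_5 = (-1.9982, -7.7851, 3.0000)
after link 6: o_6 = (0.4166, -8.4321, -1.3301)

0.417 -8.432 -1.330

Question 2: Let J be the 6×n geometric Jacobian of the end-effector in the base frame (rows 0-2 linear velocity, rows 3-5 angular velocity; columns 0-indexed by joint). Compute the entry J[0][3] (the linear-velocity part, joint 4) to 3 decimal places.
-3.504

axis z_3 = (-0.0000,0.0000,-1.0000); lever o_n−o_3 = (4.8807,-3.5039,-4.3301)
cross product → J_v[:, 3] = (-3.5039,-4.8807,0.0000)
J_ω[:, 3] = z_3
entry J[0][3] = -3.5039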